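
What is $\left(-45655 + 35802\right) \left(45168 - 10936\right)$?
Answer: $-337287896$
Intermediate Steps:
$\left(-45655 + 35802\right) \left(45168 - 10936\right) = \left(-9853\right) 34232 = -337287896$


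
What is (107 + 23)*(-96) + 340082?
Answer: 327602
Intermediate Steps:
(107 + 23)*(-96) + 340082 = 130*(-96) + 340082 = -12480 + 340082 = 327602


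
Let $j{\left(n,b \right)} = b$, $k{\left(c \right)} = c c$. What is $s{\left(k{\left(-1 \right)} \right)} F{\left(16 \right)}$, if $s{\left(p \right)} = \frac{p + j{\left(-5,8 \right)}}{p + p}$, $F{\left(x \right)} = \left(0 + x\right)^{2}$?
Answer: $1152$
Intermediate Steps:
$k{\left(c \right)} = c^{2}$
$F{\left(x \right)} = x^{2}$
$s{\left(p \right)} = \frac{8 + p}{2 p}$ ($s{\left(p \right)} = \frac{p + 8}{p + p} = \frac{8 + p}{2 p}$)
$s{\left(k{\left(-1 \right)} \right)} F{\left(16 \right)} = \frac{8 + \left(-1\right)^{2}}{2 \left(-1\right)^{2}} \cdot 16^{2} = \frac{8 + 1}{2 \cdot 1} \cdot 256 = \frac{1}{2} \cdot 1 \cdot 9 \cdot 256 = \frac{9}{2} \cdot 256 = 1152$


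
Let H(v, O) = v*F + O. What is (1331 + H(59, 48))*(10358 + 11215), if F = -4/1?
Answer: 24657939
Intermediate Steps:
F = -4 (F = -4*1 = -4)
H(v, O) = O - 4*v (H(v, O) = v*(-4) + O = -4*v + O = O - 4*v)
(1331 + H(59, 48))*(10358 + 11215) = (1331 + (48 - 4*59))*(10358 + 11215) = (1331 + (48 - 236))*21573 = (1331 - 188)*21573 = 1143*21573 = 24657939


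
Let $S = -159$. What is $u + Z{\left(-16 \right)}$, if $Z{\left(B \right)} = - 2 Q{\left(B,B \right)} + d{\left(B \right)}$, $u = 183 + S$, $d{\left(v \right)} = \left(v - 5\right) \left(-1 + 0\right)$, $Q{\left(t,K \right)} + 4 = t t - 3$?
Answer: $-453$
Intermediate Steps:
$Q{\left(t,K \right)} = -7 + t^{2}$ ($Q{\left(t,K \right)} = -4 + \left(t t - 3\right) = -4 + \left(t^{2} - 3\right) = -4 + \left(-3 + t^{2}\right) = -7 + t^{2}$)
$d{\left(v \right)} = 5 - v$ ($d{\left(v \right)} = \left(-5 + v\right) \left(-1\right) = 5 - v$)
$u = 24$ ($u = 183 - 159 = 24$)
$Z{\left(B \right)} = 19 - B - 2 B^{2}$ ($Z{\left(B \right)} = - 2 \left(-7 + B^{2}\right) - \left(-5 + B\right) = \left(14 - 2 B^{2}\right) - \left(-5 + B\right) = 19 - B - 2 B^{2}$)
$u + Z{\left(-16 \right)} = 24 - \left(-35 + 512\right) = 24 + \left(19 + 16 - 512\right) = 24 - 477 = -453$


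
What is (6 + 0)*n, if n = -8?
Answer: -48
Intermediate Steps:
(6 + 0)*n = (6 + 0)*(-8) = 6*(-8) = -48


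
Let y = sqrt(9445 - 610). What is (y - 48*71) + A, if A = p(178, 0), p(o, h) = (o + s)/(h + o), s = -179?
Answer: -606625/178 + sqrt(8835) ≈ -3314.0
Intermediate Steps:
y = sqrt(8835) ≈ 93.995
p(o, h) = (-179 + o)/(h + o) (p(o, h) = (o - 179)/(h + o) = (-179 + o)/(h + o))
A = -1/178 (A = (-179 + 178)/(0 + 178) = -1/178 ≈ -0.0056180)
(y - 48*71) + A = (sqrt(8835) - 48*71) - 1/178 = (sqrt(8835) - 3408) - 1/178 = (-3408 + sqrt(8835)) - 1/178 = -606625/178 + sqrt(8835)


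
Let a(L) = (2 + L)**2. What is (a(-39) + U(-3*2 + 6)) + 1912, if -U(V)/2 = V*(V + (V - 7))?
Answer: 3281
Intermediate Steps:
U(V) = -2*V*(-7 + 2*V) (U(V) = -2*V*(V + (V - 7)) = -2*V*(V + (-7 + V)) = -2*V*(-7 + 2*V))
(a(-39) + U(-3*2 + 6)) + 1912 = ((2 - 39)**2 + 2*(-3*2 + 6)*(7 - 2*(-3*2 + 6))) + 1912 = ((-37)**2 + 2*(-6 + 6)*(7 - 2*(-6 + 6))) + 1912 = (1369 + 2*0*(7 - 2*0)) + 1912 = (1369 + 2*0*(7 + 0)) + 1912 = (1369 + 2*0*7) + 1912 = (1369 + 0) + 1912 = 1369 + 1912 = 3281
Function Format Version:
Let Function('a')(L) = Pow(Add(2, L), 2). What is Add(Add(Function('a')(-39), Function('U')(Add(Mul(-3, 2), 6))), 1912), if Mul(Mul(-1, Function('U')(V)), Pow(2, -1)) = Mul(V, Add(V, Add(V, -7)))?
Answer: 3281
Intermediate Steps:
Function('U')(V) = Mul(-2, V, Add(-7, Mul(2, V))) (Function('U')(V) = Mul(-2, Mul(V, Add(V, Add(V, -7)))) = Mul(-2, Mul(V, Add(V, Add(-7, V)))) = Mul(-2, Mul(V, Add(-7, Mul(2, V)))) = Mul(-2, V, Add(-7, Mul(2, V))))
Add(Add(Function('a')(-39), Function('U')(Add(Mul(-3, 2), 6))), 1912) = Add(Add(Pow(Add(2, -39), 2), Mul(2, Add(Mul(-3, 2), 6), Add(7, Mul(-2, Add(Mul(-3, 2), 6))))), 1912) = Add(Add(Pow(-37, 2), Mul(2, Add(-6, 6), Add(7, Mul(-2, Add(-6, 6))))), 1912) = Add(Add(1369, Mul(2, 0, Add(7, Mul(-2, 0)))), 1912) = Add(Add(1369, Mul(2, 0, Add(7, 0))), 1912) = Add(Add(1369, Mul(2, 0, 7)), 1912) = Add(Add(1369, 0), 1912) = Add(1369, 1912) = 3281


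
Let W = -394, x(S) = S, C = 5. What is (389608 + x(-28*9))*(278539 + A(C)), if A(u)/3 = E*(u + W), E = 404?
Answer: -75118063724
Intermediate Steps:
A(u) = -477528 + 1212*u (A(u) = 3*(404*(u - 394)) = 3*(404*(-394 + u)) = 3*(-159176 + 404*u) = -477528 + 1212*u)
(389608 + x(-28*9))*(278539 + A(C)) = (389608 - 28*9)*(278539 + (-477528 + 1212*5)) = (389608 - 252)*(278539 + (-477528 + 6060)) = 389356*(278539 - 471468) = 389356*(-192929) = -75118063724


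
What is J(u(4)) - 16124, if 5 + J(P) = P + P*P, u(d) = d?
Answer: -16109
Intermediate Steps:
J(P) = -5 + P + P² (J(P) = -5 + (P + P*P) = -5 + (P + P²) = -5 + P + P²)
J(u(4)) - 16124 = (-5 + 4 + 4²) - 16124 = (-5 + 4 + 16) - 16124 = 15 - 16124 = -16109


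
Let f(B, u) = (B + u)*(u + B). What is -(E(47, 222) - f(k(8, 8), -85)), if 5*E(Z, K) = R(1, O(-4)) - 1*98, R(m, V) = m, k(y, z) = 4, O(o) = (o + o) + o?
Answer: 32902/5 ≈ 6580.4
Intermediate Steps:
O(o) = 3*o (O(o) = 2*o + o = 3*o)
f(B, u) = (B + u)² (f(B, u) = (B + u)*(B + u) = (B + u)²)
E(Z, K) = -97/5 (E(Z, K) = (1 - 1*98)/5 = (1 - 98)/5 = (⅕)*(-97) = -97/5)
-(E(47, 222) - f(k(8, 8), -85)) = -(-97/5 - (4 - 85)²) = -(-97/5 - 1*(-81)²) = -(-97/5 - 1*6561) = -(-97/5 - 6561) = -1*(-32902/5) = 32902/5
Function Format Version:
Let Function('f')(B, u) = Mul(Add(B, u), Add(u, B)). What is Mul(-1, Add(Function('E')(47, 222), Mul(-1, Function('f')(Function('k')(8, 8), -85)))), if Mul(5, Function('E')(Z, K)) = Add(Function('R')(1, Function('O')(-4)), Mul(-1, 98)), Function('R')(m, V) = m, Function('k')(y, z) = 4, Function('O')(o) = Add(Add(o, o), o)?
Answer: Rational(32902, 5) ≈ 6580.4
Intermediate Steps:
Function('O')(o) = Mul(3, o) (Function('O')(o) = Add(Mul(2, o), o) = Mul(3, o))
Function('f')(B, u) = Pow(Add(B, u), 2) (Function('f')(B, u) = Mul(Add(B, u), Add(B, u)) = Pow(Add(B, u), 2))
Function('E')(Z, K) = Rational(-97, 5) (Function('E')(Z, K) = Mul(Rational(1, 5), Add(1, Mul(-1, 98))) = Mul(Rational(1, 5), Add(1, -98)) = Mul(Rational(1, 5), -97) = Rational(-97, 5))
Mul(-1, Add(Function('E')(47, 222), Mul(-1, Function('f')(Function('k')(8, 8), -85)))) = Mul(-1, Add(Rational(-97, 5), Mul(-1, Pow(Add(4, -85), 2)))) = Mul(-1, Add(Rational(-97, 5), Mul(-1, Pow(-81, 2)))) = Mul(-1, Add(Rational(-97, 5), Mul(-1, 6561))) = Mul(-1, Add(Rational(-97, 5), -6561)) = Mul(-1, Rational(-32902, 5)) = Rational(32902, 5)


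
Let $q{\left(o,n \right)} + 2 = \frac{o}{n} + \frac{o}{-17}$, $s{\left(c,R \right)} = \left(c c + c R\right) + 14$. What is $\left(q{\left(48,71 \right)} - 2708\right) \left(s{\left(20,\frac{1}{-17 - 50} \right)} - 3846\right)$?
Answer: $\frac{752801411768}{80869} \approx 9.3089 \cdot 10^{6}$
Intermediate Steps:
$s{\left(c,R \right)} = 14 + c^{2} + R c$ ($s{\left(c,R \right)} = \left(c^{2} + R c\right) + 14 = 14 + c^{2} + R c$)
$q{\left(o,n \right)} = -2 - \frac{o}{17} + \frac{o}{n}$ ($q{\left(o,n \right)} = -2 + \left(\frac{o}{n} + \frac{o}{-17}\right) = -2 + \left(\frac{o}{n} + o \left(- \frac{1}{17}\right)\right) = -2 - \left(\frac{o}{17} - \frac{o}{n}\right) = -2 - \frac{o}{17} + \frac{o}{n}$)
$\left(q{\left(48,71 \right)} - 2708\right) \left(s{\left(20,\frac{1}{-17 - 50} \right)} - 3846\right) = \left(\left(-2 - \frac{48}{17} + \frac{48}{71}\right) - 2708\right) \left(\left(14 + 20^{2} + \frac{1}{-17 - 50} \cdot 20\right) - 3846\right) = \left(\left(-2 - \frac{48}{17} + 48 \cdot \frac{1}{71}\right) - 2708\right) \left(\left(14 + 400 + \frac{1}{-67} \cdot 20\right) - 3846\right) = \left(\left(-2 - \frac{48}{17} + \frac{48}{71}\right) - 2708\right) \left(\left(14 + 400 - \frac{20}{67}\right) - 3846\right) = \left(- \frac{5006}{1207} - 2708\right) \left(\left(14 + 400 - \frac{20}{67}\right) - 3846\right) = - \frac{3273562 \left(\frac{27718}{67} - 3846\right)}{1207} = \left(- \frac{3273562}{1207}\right) \left(- \frac{229964}{67}\right) = \frac{752801411768}{80869}$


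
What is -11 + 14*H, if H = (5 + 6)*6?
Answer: 913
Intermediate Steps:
H = 66 (H = 11*6 = 66)
-11 + 14*H = -11 + 14*66 = -11 + 924 = 913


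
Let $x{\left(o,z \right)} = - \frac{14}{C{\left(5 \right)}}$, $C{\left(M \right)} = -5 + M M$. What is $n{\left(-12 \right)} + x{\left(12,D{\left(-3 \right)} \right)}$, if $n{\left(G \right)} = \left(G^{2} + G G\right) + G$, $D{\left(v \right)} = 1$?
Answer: $\frac{2753}{10} \approx 275.3$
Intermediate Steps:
$n{\left(G \right)} = G + 2 G^{2}$ ($n{\left(G \right)} = \left(G^{2} + G^{2}\right) + G = 2 G^{2} + G = G + 2 G^{2}$)
$C{\left(M \right)} = -5 + M^{2}$
$x{\left(o,z \right)} = - \frac{7}{10}$ ($x{\left(o,z \right)} = - \frac{14}{-5 + 5^{2}} = - \frac{14}{-5 + 25} = - \frac{14}{20} = \left(-14\right) \frac{1}{20} = - \frac{7}{10}$)
$n{\left(-12 \right)} + x{\left(12,D{\left(-3 \right)} \right)} = - 12 \left(1 + 2 \left(-12\right)\right) - \frac{7}{10} = - 12 \left(1 - 24\right) - \frac{7}{10} = \left(-12\right) \left(-23\right) - \frac{7}{10} = 276 - \frac{7}{10} = \frac{2753}{10}$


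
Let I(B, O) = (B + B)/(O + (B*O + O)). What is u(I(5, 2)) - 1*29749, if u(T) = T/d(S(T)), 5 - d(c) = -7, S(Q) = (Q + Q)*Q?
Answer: -2498911/84 ≈ -29749.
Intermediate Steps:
S(Q) = 2*Q² (S(Q) = (2*Q)*Q = 2*Q²)
d(c) = 12 (d(c) = 5 - 1*(-7) = 5 + 7 = 12)
I(B, O) = 2*B/(2*O + B*O) (I(B, O) = (2*B)/(O + (O + B*O)) = (2*B)/(2*O + B*O) = 2*B/(2*O + B*O))
u(T) = T/12
u(I(5, 2)) - 1*29749 = (2*5/(2*(2 + 5)))/12 - 1*29749 = (2*5*(½)/7)/12 - 29749 = (2*5*(½)*(⅐))/12 - 29749 = (1/12)*(5/7) - 29749 = 5/84 - 29749 = -2498911/84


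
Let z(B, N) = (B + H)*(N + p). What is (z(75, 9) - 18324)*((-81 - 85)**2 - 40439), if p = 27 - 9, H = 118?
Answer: 168934779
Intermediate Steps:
p = 18
z(B, N) = (18 + N)*(118 + B) (z(B, N) = (B + 118)*(N + 18) = (118 + B)*(18 + N) = (18 + N)*(118 + B))
(z(75, 9) - 18324)*((-81 - 85)**2 - 40439) = ((2124 + 18*75 + 118*9 + 75*9) - 18324)*((-81 - 85)**2 - 40439) = ((2124 + 1350 + 1062 + 675) - 18324)*((-166)**2 - 40439) = (5211 - 18324)*(27556 - 40439) = -13113*(-12883) = 168934779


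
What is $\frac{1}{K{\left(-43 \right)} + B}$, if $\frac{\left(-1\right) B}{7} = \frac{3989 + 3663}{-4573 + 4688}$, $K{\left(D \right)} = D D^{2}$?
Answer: $- \frac{115}{9196869} \approx -1.2504 \cdot 10^{-5}$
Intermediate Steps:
$K{\left(D \right)} = D^{3}$
$B = - \frac{53564}{115}$ ($B = - 7 \frac{3989 + 3663}{-4573 + 4688} = - 7 \cdot \frac{7652}{115} = - 7 \cdot 7652 \cdot \frac{1}{115} = \left(-7\right) \frac{7652}{115} = - \frac{53564}{115} \approx -465.77$)
$\frac{1}{K{\left(-43 \right)} + B} = \frac{1}{\left(-43\right)^{3} - \frac{53564}{115}} = \frac{1}{-79507 - \frac{53564}{115}} = \frac{1}{- \frac{9196869}{115}} = - \frac{115}{9196869}$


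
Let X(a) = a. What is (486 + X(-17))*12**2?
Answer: 67536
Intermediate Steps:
(486 + X(-17))*12**2 = (486 - 17)*12**2 = 469*144 = 67536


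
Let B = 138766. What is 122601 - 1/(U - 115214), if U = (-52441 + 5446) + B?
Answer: 2874135244/23443 ≈ 1.2260e+5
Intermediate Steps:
U = 91771 (U = (-52441 + 5446) + 138766 = -46995 + 138766 = 91771)
122601 - 1/(U - 115214) = 122601 - 1/(91771 - 115214) = 122601 - 1/(-23443) = 122601 - 1*(-1/23443) = 122601 + 1/23443 = 2874135244/23443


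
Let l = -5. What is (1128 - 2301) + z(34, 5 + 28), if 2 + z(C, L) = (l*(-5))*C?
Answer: -325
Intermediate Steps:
z(C, L) = -2 + 25*C (z(C, L) = -2 + (-5*(-5))*C = -2 + 25*C)
(1128 - 2301) + z(34, 5 + 28) = (1128 - 2301) + (-2 + 25*34) = -1173 + (-2 + 850) = -1173 + 848 = -325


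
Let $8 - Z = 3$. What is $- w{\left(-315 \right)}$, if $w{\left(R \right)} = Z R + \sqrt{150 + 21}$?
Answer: $1575 - 3 \sqrt{19} \approx 1561.9$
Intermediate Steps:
$Z = 5$ ($Z = 8 - 3 = 5$)
$w{\left(R \right)} = 3 \sqrt{19} + 5 R$ ($w{\left(R \right)} = 5 R + \sqrt{150 + 21} = 5 R + \sqrt{171} = 5 R + 3 \sqrt{19} = 3 \sqrt{19} + 5 R$)
$- w{\left(-315 \right)} = - (3 \sqrt{19} + 5 \left(-315\right)) = - (3 \sqrt{19} - 1575) = - (-1575 + 3 \sqrt{19}) = 1575 - 3 \sqrt{19}$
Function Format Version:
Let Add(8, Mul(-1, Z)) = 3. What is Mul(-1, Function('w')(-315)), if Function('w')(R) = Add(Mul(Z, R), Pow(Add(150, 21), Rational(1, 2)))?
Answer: Add(1575, Mul(-3, Pow(19, Rational(1, 2)))) ≈ 1561.9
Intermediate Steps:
Z = 5 (Z = Add(8, Mul(-1, 3)) = Add(8, -3) = 5)
Function('w')(R) = Add(Mul(3, Pow(19, Rational(1, 2))), Mul(5, R)) (Function('w')(R) = Add(Mul(5, R), Pow(Add(150, 21), Rational(1, 2))) = Add(Mul(5, R), Pow(171, Rational(1, 2))) = Add(Mul(5, R), Mul(3, Pow(19, Rational(1, 2)))) = Add(Mul(3, Pow(19, Rational(1, 2))), Mul(5, R)))
Mul(-1, Function('w')(-315)) = Mul(-1, Add(Mul(3, Pow(19, Rational(1, 2))), Mul(5, -315))) = Mul(-1, Add(Mul(3, Pow(19, Rational(1, 2))), -1575)) = Mul(-1, Add(-1575, Mul(3, Pow(19, Rational(1, 2))))) = Add(1575, Mul(-3, Pow(19, Rational(1, 2))))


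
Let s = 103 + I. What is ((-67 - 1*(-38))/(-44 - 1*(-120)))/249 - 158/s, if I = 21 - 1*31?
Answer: -332521/195548 ≈ -1.7005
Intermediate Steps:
I = -10 (I = 21 - 31 = -10)
s = 93 (s = 103 - 10 = 93)
((-67 - 1*(-38))/(-44 - 1*(-120)))/249 - 158/s = ((-67 - 1*(-38))/(-44 - 1*(-120)))/249 - 158/93 = ((-67 + 38)/(-44 + 120))*(1/249) - 158*1/93 = -29/76*(1/249) - 158/93 = -29*1/76*(1/249) - 158/93 = -29/76*1/249 - 158/93 = -29/18924 - 158/93 = -332521/195548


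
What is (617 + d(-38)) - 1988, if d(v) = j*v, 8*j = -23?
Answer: -5047/4 ≈ -1261.8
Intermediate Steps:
j = -23/8 (j = (⅛)*(-23) = -23/8 ≈ -2.8750)
d(v) = -23*v/8
(617 + d(-38)) - 1988 = (617 - 23/8*(-38)) - 1988 = (617 + 437/4) - 1988 = 2905/4 - 1988 = -5047/4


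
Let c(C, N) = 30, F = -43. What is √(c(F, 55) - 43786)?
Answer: 2*I*√10939 ≈ 209.18*I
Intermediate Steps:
√(c(F, 55) - 43786) = √(30 - 43786) = √(-43756) = 2*I*√10939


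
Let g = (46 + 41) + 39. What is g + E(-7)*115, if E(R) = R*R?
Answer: 5761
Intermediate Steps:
E(R) = R²
g = 126 (g = 87 + 39 = 126)
g + E(-7)*115 = 126 + (-7)²*115 = 126 + 49*115 = 126 + 5635 = 5761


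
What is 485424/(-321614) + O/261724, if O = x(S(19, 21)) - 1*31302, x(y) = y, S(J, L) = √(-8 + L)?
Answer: -34278568101/21043525634 + √13/261724 ≈ -1.6289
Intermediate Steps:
O = -31302 + √13 (O = √(-8 + 21) - 1*31302 = √13 - 31302 = -31302 + √13 ≈ -31298.)
485424/(-321614) + O/261724 = 485424/(-321614) + (-31302 + √13)/261724 = 485424*(-1/321614) + (-31302 + √13)*(1/261724) = -242712/160807 + (-15651/130862 + √13/261724) = -34278568101/21043525634 + √13/261724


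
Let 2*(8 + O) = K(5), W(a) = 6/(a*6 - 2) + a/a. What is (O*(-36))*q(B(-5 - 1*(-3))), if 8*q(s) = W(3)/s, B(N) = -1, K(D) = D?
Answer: -1089/32 ≈ -34.031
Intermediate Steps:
W(a) = 1 + 6/(-2 + 6*a) (W(a) = 6/(6*a - 2) + 1 = 6/(-2 + 6*a) + 1 = 1 + 6/(-2 + 6*a))
O = -11/2 (O = -8 + (1/2)*5 = -8 + 5/2 = -11/2 ≈ -5.5000)
q(s) = 11/(64*s) (q(s) = (((2 + 3*3)/(-1 + 3*3))/s)/8 = (((2 + 9)/(-1 + 9))/s)/8 = ((11/8)/s)/8 = (((1/8)*11)/s)/8 = (11/(8*s))/8 = 11/(64*s))
(O*(-36))*q(B(-5 - 1*(-3))) = (-11/2*(-36))*((11/64)/(-1)) = 198*((11/64)*(-1)) = 198*(-11/64) = -1089/32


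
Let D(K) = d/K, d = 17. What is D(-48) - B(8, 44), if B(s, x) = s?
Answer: -401/48 ≈ -8.3542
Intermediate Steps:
D(K) = 17/K
D(-48) - B(8, 44) = 17/(-48) - 1*8 = 17*(-1/48) - 8 = -17/48 - 8 = -401/48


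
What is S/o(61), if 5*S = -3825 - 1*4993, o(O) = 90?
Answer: -4409/225 ≈ -19.596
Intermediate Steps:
S = -8818/5 (S = (-3825 - 1*4993)/5 = (-3825 - 4993)/5 = (⅕)*(-8818) = -8818/5 ≈ -1763.6)
S/o(61) = -8818/5/90 = -8818/5*1/90 = -4409/225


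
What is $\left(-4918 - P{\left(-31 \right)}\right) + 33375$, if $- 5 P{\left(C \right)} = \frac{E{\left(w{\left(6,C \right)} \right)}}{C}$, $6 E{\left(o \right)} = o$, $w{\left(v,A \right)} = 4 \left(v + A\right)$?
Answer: $\frac{2646511}{93} \approx 28457.0$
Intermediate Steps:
$w{\left(v,A \right)} = 4 A + 4 v$ ($w{\left(v,A \right)} = 4 \left(A + v\right) = 4 A + 4 v$)
$E{\left(o \right)} = \frac{o}{6}$
$P{\left(C \right)} = - \frac{4 + \frac{2 C}{3}}{5 C}$ ($P{\left(C \right)} = - \frac{\frac{4 C + 4 \cdot 6}{6} \frac{1}{C}}{5} = - \frac{\frac{4 C + 24}{6} \frac{1}{C}}{5} = - \frac{\frac{24 + 4 C}{6} \frac{1}{C}}{5} = - \frac{\left(4 + \frac{2 C}{3}\right) \frac{1}{C}}{5} = - \frac{\frac{1}{C} \left(4 + \frac{2 C}{3}\right)}{5} = - \frac{4 + \frac{2 C}{3}}{5 C}$)
$\left(-4918 - P{\left(-31 \right)}\right) + 33375 = \left(-4918 - \frac{2 \left(-6 - -31\right)}{15 \left(-31\right)}\right) + 33375 = \left(-4918 - \frac{2}{15} \left(- \frac{1}{31}\right) \left(-6 + 31\right)\right) + 33375 = \left(-4918 - \frac{2}{15} \left(- \frac{1}{31}\right) 25\right) + 33375 = \left(-4918 - - \frac{10}{93}\right) + 33375 = \left(-4918 + \frac{10}{93}\right) + 33375 = - \frac{457364}{93} + 33375 = \frac{2646511}{93}$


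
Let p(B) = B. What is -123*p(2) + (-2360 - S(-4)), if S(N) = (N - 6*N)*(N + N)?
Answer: -2446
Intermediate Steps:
S(N) = -10*N**2 (S(N) = (-5*N)*(2*N) = -10*N**2)
-123*p(2) + (-2360 - S(-4)) = -123*2 + (-2360 - (-10)*(-4)**2) = -246 + (-2360 - (-10)*16) = -246 + (-2360 - 1*(-160)) = -246 + (-2360 + 160) = -246 - 2200 = -2446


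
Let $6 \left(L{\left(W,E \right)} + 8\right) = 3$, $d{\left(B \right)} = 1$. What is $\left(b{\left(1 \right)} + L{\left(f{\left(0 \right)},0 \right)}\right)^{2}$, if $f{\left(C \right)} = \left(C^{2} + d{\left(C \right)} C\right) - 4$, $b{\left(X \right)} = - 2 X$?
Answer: $\frac{361}{4} \approx 90.25$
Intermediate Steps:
$f{\left(C \right)} = -4 + C + C^{2}$ ($f{\left(C \right)} = \left(C^{2} + 1 C\right) - 4 = \left(C^{2} + C\right) - 4 = \left(C + C^{2}\right) - 4 = -4 + C + C^{2}$)
$L{\left(W,E \right)} = - \frac{15}{2}$ ($L{\left(W,E \right)} = -8 + \frac{1}{6} \cdot 3 = -8 + \frac{1}{2} = - \frac{15}{2}$)
$\left(b{\left(1 \right)} + L{\left(f{\left(0 \right)},0 \right)}\right)^{2} = \left(\left(-2\right) 1 - \frac{15}{2}\right)^{2} = \left(-2 - \frac{15}{2}\right)^{2} = \left(- \frac{19}{2}\right)^{2} = \frac{361}{4}$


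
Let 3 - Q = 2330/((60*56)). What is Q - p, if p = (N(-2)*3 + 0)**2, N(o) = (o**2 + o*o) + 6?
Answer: -591929/336 ≈ -1761.7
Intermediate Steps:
N(o) = 6 + 2*o**2 (N(o) = (o**2 + o**2) + 6 = 2*o**2 + 6 = 6 + 2*o**2)
Q = 775/336 (Q = 3 - 2330/(60*56) = 3 - 2330/3360 = 3 - 1*233/336 = 3 - 233/336 = 775/336 ≈ 2.3065)
p = 1764 (p = ((6 + 2*(-2)**2)*3 + 0)**2 = ((6 + 2*4)*3 + 0)**2 = ((6 + 8)*3 + 0)**2 = (14*3 + 0)**2 = (42 + 0)**2 = 42**2 = 1764)
Q - p = 775/336 - 1*1764 = 775/336 - 1764 = -591929/336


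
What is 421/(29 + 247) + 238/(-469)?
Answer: 18823/18492 ≈ 1.0179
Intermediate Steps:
421/(29 + 247) + 238/(-469) = 421/276 + 238*(-1/469) = 421*(1/276) - 34/67 = 421/276 - 34/67 = 18823/18492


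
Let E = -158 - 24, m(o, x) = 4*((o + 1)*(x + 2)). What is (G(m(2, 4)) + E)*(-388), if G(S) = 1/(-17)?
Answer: 1200860/17 ≈ 70639.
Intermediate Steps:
m(o, x) = 4*(1 + o)*(2 + x) (m(o, x) = 4*((1 + o)*(2 + x)) = 4*(1 + o)*(2 + x))
E = -182
G(S) = -1/17
(G(m(2, 4)) + E)*(-388) = (-1/17 - 182)*(-388) = -3095/17*(-388) = 1200860/17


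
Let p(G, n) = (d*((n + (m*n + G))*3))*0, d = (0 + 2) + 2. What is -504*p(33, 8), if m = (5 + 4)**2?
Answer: 0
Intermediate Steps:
m = 81 (m = 9**2 = 81)
d = 4 (d = 2 + 2 = 4)
p(G, n) = 0 (p(G, n) = (4*((n + (81*n + G))*3))*0 = (4*((n + (G + 81*n))*3))*0 = (4*((G + 82*n)*3))*0 = (4*(3*G + 246*n))*0 = (12*G + 984*n)*0 = 0)
-504*p(33, 8) = -504*0 = 0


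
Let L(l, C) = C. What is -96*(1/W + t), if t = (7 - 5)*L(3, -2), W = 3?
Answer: 352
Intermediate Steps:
t = -4 (t = (7 - 5)*(-2) = 2*(-2) = -4)
-96*(1/W + t) = -96*(1/3 - 4) = -96*(-11/3) = 352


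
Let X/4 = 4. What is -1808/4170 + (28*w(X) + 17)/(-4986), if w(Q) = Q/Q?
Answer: -511241/1155090 ≈ -0.44260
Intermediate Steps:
X = 16 (X = 4*4 = 16)
w(Q) = 1
-1808/4170 + (28*w(X) + 17)/(-4986) = -1808/4170 + (28*1 + 17)/(-4986) = -1808*1/4170 + (28 + 17)*(-1/4986) = -904/2085 + 45*(-1/4986) = -904/2085 - 5/554 = -511241/1155090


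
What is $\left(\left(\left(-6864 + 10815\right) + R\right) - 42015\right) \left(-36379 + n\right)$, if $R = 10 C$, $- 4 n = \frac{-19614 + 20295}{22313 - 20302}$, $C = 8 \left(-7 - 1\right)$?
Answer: $\frac{2831520362332}{2011} \approx 1.408 \cdot 10^{9}$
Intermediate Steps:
$C = -64$ ($C = 8 \left(-8\right) = -64$)
$n = - \frac{681}{8044}$ ($n = - \frac{\left(-19614 + 20295\right) \frac{1}{22313 - 20302}}{4} = - \frac{681 \cdot \frac{1}{2011}}{4} = \left(- \frac{1}{4}\right) \frac{681}{2011} = - \frac{681}{8044} \approx -0.084659$)
$R = -640$ ($R = 10 \left(-64\right) = -640$)
$\left(\left(\left(-6864 + 10815\right) + R\right) - 42015\right) \left(-36379 + n\right) = \left(\left(\left(-6864 + 10815\right) - 640\right) - 42015\right) \left(-36379 - \frac{681}{8044}\right) = \left(\left(3951 - 640\right) - 42015\right) \left(- \frac{292633357}{8044}\right) = \left(3311 - 42015\right) \left(- \frac{292633357}{8044}\right) = \left(-38704\right) \left(- \frac{292633357}{8044}\right) = \frac{2831520362332}{2011}$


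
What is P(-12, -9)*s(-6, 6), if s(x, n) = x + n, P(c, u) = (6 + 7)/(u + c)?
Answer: 0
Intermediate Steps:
P(c, u) = 13/(c + u)
s(x, n) = n + x
P(-12, -9)*s(-6, 6) = (13/(-12 - 9))*(6 - 6) = (13/(-21))*0 = (13*(-1/21))*0 = -13/21*0 = 0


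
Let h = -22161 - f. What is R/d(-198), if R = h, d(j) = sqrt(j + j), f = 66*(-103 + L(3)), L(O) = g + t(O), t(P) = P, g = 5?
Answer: 5297*I*sqrt(11)/22 ≈ 798.55*I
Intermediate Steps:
L(O) = 5 + O
f = -6270 (f = 66*(-103 + (5 + 3)) = 66*(-103 + 8) = 66*(-95) = -6270)
h = -15891 (h = -22161 - 1*(-6270) = -22161 + 6270 = -15891)
d(j) = sqrt(2)*sqrt(j) (d(j) = sqrt(2*j) = sqrt(2)*sqrt(j))
R = -15891
R/d(-198) = -15891*(-I*sqrt(11)/66) = -(-5297)*I*sqrt(11)/22 = 5297*I*sqrt(11)/22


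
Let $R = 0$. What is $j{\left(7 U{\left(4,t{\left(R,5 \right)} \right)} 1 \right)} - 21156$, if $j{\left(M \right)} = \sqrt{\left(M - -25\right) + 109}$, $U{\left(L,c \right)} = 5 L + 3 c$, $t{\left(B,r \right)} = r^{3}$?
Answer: $-21156 + \sqrt{2899} \approx -21102.0$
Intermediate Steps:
$U{\left(L,c \right)} = 3 c + 5 L$
$j{\left(M \right)} = \sqrt{134 + M}$ ($j{\left(M \right)} = \sqrt{\left(M + 25\right) + 109} = \sqrt{\left(25 + M\right) + 109} = \sqrt{134 + M}$)
$j{\left(7 U{\left(4,t{\left(R,5 \right)} \right)} 1 \right)} - 21156 = \sqrt{134 + 7 \left(3 \cdot 5^{3} + 5 \cdot 4\right) 1} - 21156 = \sqrt{134 + 7 \left(3 \cdot 125 + 20\right) 1} - 21156 = \sqrt{134 + 7 \left(375 + 20\right) 1} - 21156 = \sqrt{134 + 7 \cdot 395 \cdot 1} - 21156 = \sqrt{134 + 2765 \cdot 1} - 21156 = \sqrt{134 + 2765} - 21156 = \sqrt{2899} - 21156 = -21156 + \sqrt{2899}$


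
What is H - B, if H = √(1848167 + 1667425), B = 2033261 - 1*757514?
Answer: -1275747 + 74*√642 ≈ -1.2739e+6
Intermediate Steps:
B = 1275747 (B = 2033261 - 757514 = 1275747)
H = 74*√642 (H = √3515592 = 74*√642 ≈ 1875.0)
H - B = 74*√642 - 1*1275747 = 74*√642 - 1275747 = -1275747 + 74*√642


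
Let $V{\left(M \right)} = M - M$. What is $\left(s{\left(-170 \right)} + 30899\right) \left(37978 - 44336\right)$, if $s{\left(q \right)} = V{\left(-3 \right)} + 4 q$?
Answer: $-192132402$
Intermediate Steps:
$V{\left(M \right)} = 0$
$s{\left(q \right)} = 4 q$ ($s{\left(q \right)} = 0 + 4 q = 4 q$)
$\left(s{\left(-170 \right)} + 30899\right) \left(37978 - 44336\right) = \left(4 \left(-170\right) + 30899\right) \left(37978 - 44336\right) = \left(-680 + 30899\right) \left(-6358\right) = 30219 \left(-6358\right) = -192132402$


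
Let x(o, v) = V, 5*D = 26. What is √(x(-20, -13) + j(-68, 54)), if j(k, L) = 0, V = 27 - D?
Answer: √545/5 ≈ 4.6690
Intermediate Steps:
D = 26/5 (D = (⅕)*26 = 26/5 ≈ 5.2000)
V = 109/5 (V = 27 - 1*26/5 = 27 - 26/5 = 109/5 ≈ 21.800)
x(o, v) = 109/5
√(x(-20, -13) + j(-68, 54)) = √(109/5 + 0) = √(109/5) = √545/5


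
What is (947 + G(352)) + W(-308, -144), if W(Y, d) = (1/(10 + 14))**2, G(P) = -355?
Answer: 340993/576 ≈ 592.00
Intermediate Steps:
W(Y, d) = 1/576 (W(Y, d) = (1/24)**2 = 1/576)
(947 + G(352)) + W(-308, -144) = (947 - 355) + 1/576 = 592 + 1/576 = 340993/576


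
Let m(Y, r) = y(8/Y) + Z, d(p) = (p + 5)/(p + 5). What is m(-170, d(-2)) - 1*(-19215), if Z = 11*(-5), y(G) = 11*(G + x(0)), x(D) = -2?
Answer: 1626686/85 ≈ 19137.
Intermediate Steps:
d(p) = 1 (d(p) = (5 + p)/(5 + p) = 1)
y(G) = -22 + 11*G (y(G) = 11*(G - 2) = 11*(-2 + G) = -22 + 11*G)
Z = -55
m(Y, r) = -77 + 88/Y (m(Y, r) = (-22 + 11*(8/Y)) - 55 = (-22 + 88/Y) - 55 = -77 + 88/Y)
m(-170, d(-2)) - 1*(-19215) = (-77 + 88/(-170)) - 1*(-19215) = (-77 + 88*(-1/170)) + 19215 = (-77 - 44/85) + 19215 = -6589/85 + 19215 = 1626686/85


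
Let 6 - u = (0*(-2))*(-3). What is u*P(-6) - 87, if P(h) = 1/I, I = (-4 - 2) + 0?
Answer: -88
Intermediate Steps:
I = -6 (I = -6 + 0 = -6)
u = 6 (u = 6 - 0*(-2)*(-3) = 6 - 0*(-3) = 6 - 1*0 = 6 + 0 = 6)
P(h) = -1/6 (P(h) = 1/(-6) = -1/6)
u*P(-6) - 87 = 6*(-1/6) - 87 = -1 - 87 = -88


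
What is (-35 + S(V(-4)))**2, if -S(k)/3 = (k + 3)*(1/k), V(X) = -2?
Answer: 4489/4 ≈ 1122.3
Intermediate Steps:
S(k) = -3*(3 + k)/k (S(k) = -3*(k + 3)*1/k = -3*(3 + k)/k)
(-35 + S(V(-4)))**2 = (-35 + (-3 - 9/(-2)))**2 = (-35 + (-3 - 9*(-1/2)))**2 = (-35 + (-3 + 9/2))**2 = (-35 + 3/2)**2 = (-67/2)**2 = 4489/4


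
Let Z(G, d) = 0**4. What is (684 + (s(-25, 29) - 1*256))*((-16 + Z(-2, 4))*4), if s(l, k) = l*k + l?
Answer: 20608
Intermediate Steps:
s(l, k) = l + k*l (s(l, k) = k*l + l = l + k*l)
Z(G, d) = 0
(684 + (s(-25, 29) - 1*256))*((-16 + Z(-2, 4))*4) = (684 + (-25*(1 + 29) - 1*256))*((-16 + 0)*4) = (684 + (-25*30 - 256))*(-16*4) = (684 + (-750 - 256))*(-64) = (684 - 1006)*(-64) = -322*(-64) = 20608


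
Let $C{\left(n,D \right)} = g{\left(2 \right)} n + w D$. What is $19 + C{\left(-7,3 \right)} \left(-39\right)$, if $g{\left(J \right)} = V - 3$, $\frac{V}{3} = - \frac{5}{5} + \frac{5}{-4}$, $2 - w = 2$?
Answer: $- \frac{10571}{4} \approx -2642.8$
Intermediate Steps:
$w = 0$ ($w = 2 - 2 = 0$)
$V = - \frac{27}{4}$ ($V = 3 \left(- \frac{5}{5} + \frac{5}{-4}\right) = 3 \left(\left(-5\right) \frac{1}{5} + 5 \left(- \frac{1}{4}\right)\right) = 3 \left(-1 - \frac{5}{4}\right) = 3 \left(- \frac{9}{4}\right) = - \frac{27}{4} \approx -6.75$)
$g{\left(J \right)} = - \frac{39}{4}$ ($g{\left(J \right)} = - \frac{27}{4} - 3 = - \frac{39}{4}$)
$C{\left(n,D \right)} = - \frac{39 n}{4}$ ($C{\left(n,D \right)} = - \frac{39 n}{4} + 0 D = - \frac{39 n}{4} + 0 = - \frac{39 n}{4}$)
$19 + C{\left(-7,3 \right)} \left(-39\right) = 19 + \left(- \frac{39}{4}\right) \left(-7\right) \left(-39\right) = 19 + \frac{273}{4} \left(-39\right) = 19 - \frac{10647}{4} = - \frac{10571}{4}$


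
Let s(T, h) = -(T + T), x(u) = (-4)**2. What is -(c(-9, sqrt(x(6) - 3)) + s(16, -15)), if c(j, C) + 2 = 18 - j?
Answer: 7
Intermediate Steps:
x(u) = 16
s(T, h) = -2*T
c(j, C) = 16 - j (c(j, C) = -2 + (18 - j) = 16 - j)
-(c(-9, sqrt(x(6) - 3)) + s(16, -15)) = -((16 - 1*(-9)) - 2*16) = -((16 + 9) - 32) = -(25 - 32) = -1*(-7) = 7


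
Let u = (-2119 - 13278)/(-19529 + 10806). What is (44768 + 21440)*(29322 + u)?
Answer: 16935423968224/8723 ≈ 1.9415e+9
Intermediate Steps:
u = 15397/8723 (u = -15397/(-8723) = -15397*(-1/8723) = 15397/8723 ≈ 1.7651)
(44768 + 21440)*(29322 + u) = (44768 + 21440)*(29322 + 15397/8723) = 66208*(255791203/8723) = 16935423968224/8723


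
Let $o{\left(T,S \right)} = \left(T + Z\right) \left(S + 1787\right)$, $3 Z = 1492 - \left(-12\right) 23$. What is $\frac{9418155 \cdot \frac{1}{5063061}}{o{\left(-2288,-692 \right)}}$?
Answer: $- \frac{627877}{627833065496} \approx -1.0001 \cdot 10^{-6}$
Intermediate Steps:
$Z = \frac{1768}{3}$ ($Z = \frac{1492 - \left(-12\right) 23}{3} = \frac{1492 - -276}{3} = \frac{1492 + 276}{3} = \frac{1}{3} \cdot 1768 = \frac{1768}{3} \approx 589.33$)
$o{\left(T,S \right)} = \left(1787 + S\right) \left(\frac{1768}{3} + T\right)$ ($o{\left(T,S \right)} = \left(T + \frac{1768}{3}\right) \left(S + 1787\right) = \left(\frac{1768}{3} + T\right) \left(1787 + S\right) = \left(1787 + S\right) \left(\frac{1768}{3} + T\right)$)
$\frac{9418155 \cdot \frac{1}{5063061}}{o{\left(-2288,-692 \right)}} = \frac{9418155 \cdot \frac{1}{5063061}}{\frac{3159416}{3} + 1787 \left(-2288\right) + \frac{1768}{3} \left(-692\right) - -1583296} = \frac{9418155 \cdot \frac{1}{5063061}}{\frac{3159416}{3} - 4088656 - \frac{1223456}{3} + 1583296} = \frac{3139385}{1687687 \left(-1860040\right)} = \frac{3139385}{1687687} \left(- \frac{1}{1860040}\right) = - \frac{627877}{627833065496}$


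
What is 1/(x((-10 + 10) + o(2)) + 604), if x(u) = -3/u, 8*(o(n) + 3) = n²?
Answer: 5/3026 ≈ 0.0016523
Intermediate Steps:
o(n) = -3 + n²/8
1/(x((-10 + 10) + o(2)) + 604) = 1/(-3/((-10 + 10) + (-3 + (⅛)*2²)) + 604) = 1/(-3/(0 + (-3 + (⅛)*4)) + 604) = 1/(-3/(0 + (-3 + ½)) + 604) = 1/(-3/(0 - 5/2) + 604) = 1/(-3/(-5/2) + 604) = 1/(-3*(-⅖) + 604) = 1/(6/5 + 604) = 1/(3026/5) = 5/3026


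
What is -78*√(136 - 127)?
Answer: -234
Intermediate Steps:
-78*√(136 - 127) = -78*√9 = -78*3 = -234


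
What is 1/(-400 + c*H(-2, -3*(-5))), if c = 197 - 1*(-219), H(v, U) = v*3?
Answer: -1/2896 ≈ -0.00034530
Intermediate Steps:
H(v, U) = 3*v
c = 416 (c = 197 + 219 = 416)
1/(-400 + c*H(-2, -3*(-5))) = 1/(-400 + 416*(3*(-2))) = 1/(-400 + 416*(-6)) = 1/(-400 - 2496) = 1/(-2896) = -1/2896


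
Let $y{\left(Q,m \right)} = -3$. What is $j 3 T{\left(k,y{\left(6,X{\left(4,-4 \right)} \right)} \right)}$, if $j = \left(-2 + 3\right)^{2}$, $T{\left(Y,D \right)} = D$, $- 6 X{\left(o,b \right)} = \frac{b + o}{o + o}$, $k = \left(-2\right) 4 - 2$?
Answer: $-9$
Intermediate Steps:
$k = -10$ ($k = -8 - 2 = -10$)
$X{\left(o,b \right)} = - \frac{b + o}{12 o}$ ($X{\left(o,b \right)} = - \frac{\left(b + o\right) \frac{1}{o + o}}{6} = - \frac{\left(b + o\right) \frac{1}{2 o}}{6} = - \frac{\frac{1}{2} \frac{1}{o} \left(b + o\right)}{6} = - \frac{b + o}{12 o}$)
$j = 1$ ($j = 1^{2} = 1$)
$j 3 T{\left(k,y{\left(6,X{\left(4,-4 \right)} \right)} \right)} = 1 \cdot 3 \left(-3\right) = 3 \left(-3\right) = -9$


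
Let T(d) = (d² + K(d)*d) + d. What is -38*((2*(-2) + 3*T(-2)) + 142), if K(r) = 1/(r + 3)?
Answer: -5244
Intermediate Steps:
K(r) = 1/(3 + r)
T(d) = d + d² + d/(3 + d) (T(d) = (d² + d/(3 + d)) + d = d + d² + d/(3 + d))
-38*((2*(-2) + 3*T(-2)) + 142) = -38*((2*(-2) + 3*(-2*(1 + (1 - 2)*(3 - 2))/(3 - 2))) + 142) = -38*((-4 + 3*(-2*(1 - 1*1)/1)) + 142) = -38*((-4 + 3*(-2*1*(1 - 1))) + 142) = -38*((-4 + 3*(-2*1*0)) + 142) = -38*((-4 + 3*0) + 142) = -38*((-4 + 0) + 142) = -38*(-4 + 142) = -38*138 = -1*5244 = -5244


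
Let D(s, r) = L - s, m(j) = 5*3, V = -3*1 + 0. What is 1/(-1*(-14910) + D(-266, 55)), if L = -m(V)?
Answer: 1/15161 ≈ 6.5959e-5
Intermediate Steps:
V = -3 (V = -3 + 0 = -3)
m(j) = 15
L = -15 (L = -1*15 = -15)
D(s, r) = -15 - s
1/(-1*(-14910) + D(-266, 55)) = 1/(-1*(-14910) + (-15 - 1*(-266))) = 1/(14910 + (-15 + 266)) = 1/(14910 + 251) = 1/15161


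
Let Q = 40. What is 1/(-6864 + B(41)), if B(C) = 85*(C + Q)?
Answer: 1/21 ≈ 0.047619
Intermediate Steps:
B(C) = 3400 + 85*C (B(C) = 85*(C + 40) = 85*(40 + C) = 3400 + 85*C)
1/(-6864 + B(41)) = 1/(-6864 + (3400 + 85*41)) = 1/(-6864 + (3400 + 3485)) = 1/(-6864 + 6885) = 1/21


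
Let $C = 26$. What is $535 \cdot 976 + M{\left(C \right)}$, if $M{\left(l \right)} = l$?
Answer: $522186$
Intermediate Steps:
$535 \cdot 976 + M{\left(C \right)} = 535 \cdot 976 + 26 = 522160 + 26 = 522186$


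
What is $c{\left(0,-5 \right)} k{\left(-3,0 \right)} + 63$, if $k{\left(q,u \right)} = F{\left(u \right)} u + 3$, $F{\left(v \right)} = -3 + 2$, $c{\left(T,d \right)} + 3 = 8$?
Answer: $78$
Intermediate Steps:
$c{\left(T,d \right)} = 5$ ($c{\left(T,d \right)} = -3 + 8 = 5$)
$F{\left(v \right)} = -1$
$k{\left(q,u \right)} = 3 - u$ ($k{\left(q,u \right)} = - u + 3 = 3 - u$)
$c{\left(0,-5 \right)} k{\left(-3,0 \right)} + 63 = 5 \left(3 - 0\right) + 63 = 5 \left(3 + 0\right) + 63 = 5 \cdot 3 + 63 = 15 + 63 = 78$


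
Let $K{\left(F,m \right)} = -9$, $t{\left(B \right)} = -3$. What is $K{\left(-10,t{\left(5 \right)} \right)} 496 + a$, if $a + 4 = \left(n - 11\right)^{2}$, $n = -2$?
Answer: $-4299$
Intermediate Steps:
$a = 165$ ($a = -4 + \left(-2 - 11\right)^{2} = -4 + \left(-13\right)^{2} = -4 + 169 = 165$)
$K{\left(-10,t{\left(5 \right)} \right)} 496 + a = \left(-9\right) 496 + 165 = -4464 + 165 = -4299$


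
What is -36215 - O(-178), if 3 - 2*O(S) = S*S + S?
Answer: -40927/2 ≈ -20464.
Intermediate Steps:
O(S) = 3/2 - S/2 - S**2/2 (O(S) = 3/2 - (S*S + S)/2 = 3/2 - (S**2 + S)/2 = 3/2 - (S + S**2)/2 = 3/2 + (-S/2 - S**2/2) = 3/2 - S/2 - S**2/2)
-36215 - O(-178) = -36215 - (3/2 - 1/2*(-178) - 1/2*(-178)**2) = -36215 - (3/2 + 89 - 1/2*31684) = -36215 - (3/2 + 89 - 15842) = -36215 - 1*(-31503/2) = -36215 + 31503/2 = -40927/2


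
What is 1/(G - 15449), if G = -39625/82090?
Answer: -16418/253649607 ≈ -6.4727e-5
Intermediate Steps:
G = -7925/16418 (G = -39625*1/82090 = -7925/16418 ≈ -0.48270)
1/(G - 15449) = 1/(-7925/16418 - 15449) = 1/(-253649607/16418) = -16418/253649607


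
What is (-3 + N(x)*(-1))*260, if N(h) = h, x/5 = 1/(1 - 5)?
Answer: -455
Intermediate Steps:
x = -5/4 (x = 5/(1 - 5) = 5/(-4) = 5*(-¼) = -5/4 ≈ -1.2500)
(-3 + N(x)*(-1))*260 = (-3 - 5/4*(-1))*260 = (-3 + 5/4)*260 = -7/4*260 = -455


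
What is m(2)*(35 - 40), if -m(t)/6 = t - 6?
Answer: -120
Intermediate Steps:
m(t) = 36 - 6*t (m(t) = -6*(t - 6) = -6*(-6 + t) = 36 - 6*t)
m(2)*(35 - 40) = (36 - 6*2)*(35 - 40) = (36 - 12)*(-5) = 24*(-5) = -120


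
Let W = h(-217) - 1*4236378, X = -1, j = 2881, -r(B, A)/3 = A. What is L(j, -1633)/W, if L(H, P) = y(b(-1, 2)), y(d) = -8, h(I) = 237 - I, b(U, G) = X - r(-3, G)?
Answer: 2/1058981 ≈ 1.8886e-6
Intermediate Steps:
r(B, A) = -3*A
b(U, G) = -1 + 3*G (b(U, G) = -1 - (-3)*G = -1 + 3*G)
L(H, P) = -8
W = -4235924 (W = (237 - 1*(-217)) - 1*4236378 = (237 + 217) - 4236378 = 454 - 4236378 = -4235924)
L(j, -1633)/W = -8/(-4235924) = -8*(-1/4235924) = 2/1058981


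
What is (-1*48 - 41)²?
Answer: 7921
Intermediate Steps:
(-1*48 - 41)² = (-48 - 41)² = (-89)² = 7921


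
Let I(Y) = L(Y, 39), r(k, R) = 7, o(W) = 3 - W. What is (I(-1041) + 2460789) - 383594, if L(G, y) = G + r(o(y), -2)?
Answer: 2076161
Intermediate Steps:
L(G, y) = 7 + G (L(G, y) = G + 7 = 7 + G)
I(Y) = 7 + Y
(I(-1041) + 2460789) - 383594 = ((7 - 1041) + 2460789) - 383594 = (-1034 + 2460789) - 383594 = 2459755 - 383594 = 2076161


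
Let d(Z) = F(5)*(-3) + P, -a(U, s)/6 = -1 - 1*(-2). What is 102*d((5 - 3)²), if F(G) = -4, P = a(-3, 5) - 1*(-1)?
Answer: 714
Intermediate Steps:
a(U, s) = -6 (a(U, s) = -6*(-1 - 1*(-2)) = -6*(-1 + 2) = -6*1 = -6)
P = -5 (P = -6 - 1*(-1) = -6 + 1 = -5)
d(Z) = 7 (d(Z) = -4*(-3) - 5 = 12 - 5 = 7)
102*d((5 - 3)²) = 102*7 = 714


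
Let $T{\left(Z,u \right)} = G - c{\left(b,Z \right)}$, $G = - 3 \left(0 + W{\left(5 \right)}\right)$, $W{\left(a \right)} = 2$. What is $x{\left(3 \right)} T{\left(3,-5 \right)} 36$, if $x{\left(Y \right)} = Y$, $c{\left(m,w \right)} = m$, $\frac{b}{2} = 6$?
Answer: $-1944$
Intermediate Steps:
$b = 12$ ($b = 2 \cdot 6 = 12$)
$G = -6$ ($G = - 3 \left(0 + 2\right) = \left(-3\right) 2 = -6$)
$T{\left(Z,u \right)} = -18$ ($T{\left(Z,u \right)} = -6 - 12 = -18$)
$x{\left(3 \right)} T{\left(3,-5 \right)} 36 = 3 \left(-18\right) 36 = \left(-54\right) 36 = -1944$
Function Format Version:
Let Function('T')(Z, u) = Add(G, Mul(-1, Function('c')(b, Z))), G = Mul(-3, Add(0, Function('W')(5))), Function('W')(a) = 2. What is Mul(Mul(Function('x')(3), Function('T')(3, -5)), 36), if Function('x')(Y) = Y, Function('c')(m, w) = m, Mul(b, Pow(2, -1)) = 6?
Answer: -1944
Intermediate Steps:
b = 12 (b = Mul(2, 6) = 12)
G = -6 (G = Mul(-3, Add(0, 2)) = Mul(-3, 2) = -6)
Function('T')(Z, u) = -18 (Function('T')(Z, u) = Add(-6, Mul(-1, 12)) = Add(-6, -12) = -18)
Mul(Mul(Function('x')(3), Function('T')(3, -5)), 36) = Mul(Mul(3, -18), 36) = Mul(-54, 36) = -1944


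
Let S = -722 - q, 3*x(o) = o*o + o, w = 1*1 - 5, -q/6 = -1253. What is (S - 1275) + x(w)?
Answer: -9511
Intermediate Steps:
q = 7518 (q = -6*(-1253) = 7518)
w = -4 (w = 1 - 5 = -4)
x(o) = o/3 + o²/3 (x(o) = (o*o + o)/3 = (o² + o)/3 = (o + o²)/3 = o/3 + o²/3)
S = -8240 (S = -722 - 1*7518 = -722 - 7518 = -8240)
(S - 1275) + x(w) = (-8240 - 1275) + (⅓)*(-4)*(1 - 4) = -9515 + (⅓)*(-4)*(-3) = -9515 + 4 = -9511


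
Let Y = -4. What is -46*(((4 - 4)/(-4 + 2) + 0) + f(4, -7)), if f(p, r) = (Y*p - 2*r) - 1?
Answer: 138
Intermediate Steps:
f(p, r) = -1 - 4*p - 2*r (f(p, r) = (-4*p - 2*r) - 1 = -1 - 4*p - 2*r)
-46*(((4 - 4)/(-4 + 2) + 0) + f(4, -7)) = -46*(((4 - 4)/(-4 + 2) + 0) + (-1 - 4*4 - 2*(-7))) = -46*((0/(-2) + 0) + (-1 - 16 + 14)) = -46*((-1/2*0 + 0) - 3) = -46*((0 + 0) - 3) = -46*(0 - 3) = -46*(-3) = 138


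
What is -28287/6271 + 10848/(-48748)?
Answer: -361740621/76424677 ≈ -4.7333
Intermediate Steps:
-28287/6271 + 10848/(-48748) = -28287*1/6271 + 10848*(-1/48748) = -28287/6271 - 2712/12187 = -361740621/76424677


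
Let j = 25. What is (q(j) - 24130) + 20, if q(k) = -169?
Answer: -24279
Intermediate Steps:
(q(j) - 24130) + 20 = (-169 - 24130) + 20 = -24299 + 20 = -24279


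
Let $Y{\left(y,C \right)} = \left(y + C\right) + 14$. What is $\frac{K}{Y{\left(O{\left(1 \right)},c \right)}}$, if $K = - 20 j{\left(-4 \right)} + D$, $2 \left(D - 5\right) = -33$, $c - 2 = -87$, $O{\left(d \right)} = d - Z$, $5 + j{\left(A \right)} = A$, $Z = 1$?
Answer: $- \frac{337}{142} \approx -2.3732$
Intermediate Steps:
$j{\left(A \right)} = -5 + A$
$O{\left(d \right)} = -1 + d$ ($O{\left(d \right)} = d - 1 = -1 + d$)
$c = -85$ ($c = 2 - 87 = -85$)
$D = - \frac{23}{2}$ ($D = 5 + \frac{1}{2} \left(-33\right) = 5 - \frac{33}{2} = - \frac{23}{2} \approx -11.5$)
$Y{\left(y,C \right)} = 14 + C + y$ ($Y{\left(y,C \right)} = \left(C + y\right) + 14 = 14 + C + y$)
$K = \frac{337}{2}$ ($K = - 20 \left(-5 - 4\right) - \frac{23}{2} = \left(-20\right) \left(-9\right) - \frac{23}{2} = 180 - \frac{23}{2} = \frac{337}{2} \approx 168.5$)
$\frac{K}{Y{\left(O{\left(1 \right)},c \right)}} = \frac{337}{2 \left(14 - 85 + \left(-1 + 1\right)\right)} = \frac{337}{2 \left(14 - 85 + 0\right)} = \frac{337}{2 \left(-71\right)} = \frac{337}{2} \left(- \frac{1}{71}\right) = - \frac{337}{142}$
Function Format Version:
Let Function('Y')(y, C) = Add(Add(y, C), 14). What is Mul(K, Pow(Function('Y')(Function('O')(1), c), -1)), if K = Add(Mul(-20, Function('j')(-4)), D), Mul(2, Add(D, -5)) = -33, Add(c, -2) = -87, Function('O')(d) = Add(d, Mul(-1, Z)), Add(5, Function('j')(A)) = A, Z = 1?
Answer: Rational(-337, 142) ≈ -2.3732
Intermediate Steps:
Function('j')(A) = Add(-5, A)
Function('O')(d) = Add(-1, d) (Function('O')(d) = Add(d, Mul(-1, 1)) = Add(d, -1) = Add(-1, d))
c = -85 (c = Add(2, -87) = -85)
D = Rational(-23, 2) (D = Add(5, Mul(Rational(1, 2), -33)) = Add(5, Rational(-33, 2)) = Rational(-23, 2) ≈ -11.500)
Function('Y')(y, C) = Add(14, C, y) (Function('Y')(y, C) = Add(Add(C, y), 14) = Add(14, C, y))
K = Rational(337, 2) (K = Add(Mul(-20, Add(-5, -4)), Rational(-23, 2)) = Add(Mul(-20, -9), Rational(-23, 2)) = Add(180, Rational(-23, 2)) = Rational(337, 2) ≈ 168.50)
Mul(K, Pow(Function('Y')(Function('O')(1), c), -1)) = Mul(Rational(337, 2), Pow(Add(14, -85, Add(-1, 1)), -1)) = Mul(Rational(337, 2), Pow(Add(14, -85, 0), -1)) = Mul(Rational(337, 2), Pow(-71, -1)) = Mul(Rational(337, 2), Rational(-1, 71)) = Rational(-337, 142)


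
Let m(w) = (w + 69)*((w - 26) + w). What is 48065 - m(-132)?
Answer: 29795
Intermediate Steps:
m(w) = (-26 + 2*w)*(69 + w) (m(w) = (69 + w)*((-26 + w) + w) = (69 + w)*(-26 + 2*w) = (-26 + 2*w)*(69 + w))
48065 - m(-132) = 48065 - (-1794 + 2*(-132)**2 + 112*(-132)) = 48065 - (-1794 + 2*17424 - 14784) = 48065 - (-1794 + 34848 - 14784) = 48065 - 1*18270 = 48065 - 18270 = 29795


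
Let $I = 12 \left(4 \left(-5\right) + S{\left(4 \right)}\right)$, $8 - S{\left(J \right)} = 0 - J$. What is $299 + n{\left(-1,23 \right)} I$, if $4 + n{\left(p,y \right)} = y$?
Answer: $-1525$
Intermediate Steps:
$S{\left(J \right)} = 8 + J$ ($S{\left(J \right)} = 8 - \left(0 - J\right) = 8 - - J = 8 + J$)
$n{\left(p,y \right)} = -4 + y$
$I = -96$ ($I = 12 \left(4 \left(-5\right) + \left(8 + 4\right)\right) = 12 \left(-20 + 12\right) = 12 \left(-8\right) = -96$)
$299 + n{\left(-1,23 \right)} I = 299 + \left(-4 + 23\right) \left(-96\right) = 299 + 19 \left(-96\right) = 299 - 1824 = -1525$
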